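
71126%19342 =13100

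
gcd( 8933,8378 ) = 1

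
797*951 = 757947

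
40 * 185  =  7400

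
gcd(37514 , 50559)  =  1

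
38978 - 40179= - 1201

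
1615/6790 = 323/1358 = 0.24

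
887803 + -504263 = 383540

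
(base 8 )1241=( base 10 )673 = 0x2a1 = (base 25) 11N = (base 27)op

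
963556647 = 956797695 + 6758952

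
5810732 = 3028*1919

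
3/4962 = 1/1654= 0.00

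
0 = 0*55680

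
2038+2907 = 4945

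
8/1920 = 1/240 = 0.00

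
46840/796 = 58 + 168/199  =  58.84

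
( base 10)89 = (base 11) 81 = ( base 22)41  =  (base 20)49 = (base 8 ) 131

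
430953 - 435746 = -4793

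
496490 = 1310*379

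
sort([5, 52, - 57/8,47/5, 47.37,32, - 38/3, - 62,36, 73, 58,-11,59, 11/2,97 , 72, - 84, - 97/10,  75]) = [-84, - 62  , - 38/3, - 11, - 97/10, - 57/8,  5,  11/2, 47/5, 32, 36, 47.37, 52,58,59, 72,  73, 75, 97 ] 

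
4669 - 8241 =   -  3572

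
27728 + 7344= 35072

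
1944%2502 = 1944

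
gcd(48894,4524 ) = 174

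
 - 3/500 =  -1 + 497/500 = - 0.01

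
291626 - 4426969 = - 4135343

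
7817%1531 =162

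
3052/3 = 1017+1/3 = 1017.33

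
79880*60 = 4792800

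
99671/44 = 9061/4=2265.25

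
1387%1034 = 353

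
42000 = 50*840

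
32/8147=32/8147 = 0.00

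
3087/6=1029/2 =514.50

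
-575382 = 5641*( - 102)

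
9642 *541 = 5216322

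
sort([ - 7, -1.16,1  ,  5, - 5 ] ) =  [-7, - 5,- 1.16 , 1,  5]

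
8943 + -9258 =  - 315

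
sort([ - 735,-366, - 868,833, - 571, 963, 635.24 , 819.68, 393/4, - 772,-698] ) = [ - 868,  -  772, - 735,-698, - 571, - 366,393/4, 635.24, 819.68, 833, 963 ]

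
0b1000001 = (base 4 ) 1001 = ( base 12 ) 55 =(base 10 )65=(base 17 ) 3E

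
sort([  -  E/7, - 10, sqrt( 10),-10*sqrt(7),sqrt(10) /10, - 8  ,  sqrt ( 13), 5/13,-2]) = [ - 10*sqrt(7 ),-10,-8,-2,-E/7, sqrt(10) /10, 5/13, sqrt(10),sqrt(13 )] 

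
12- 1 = 11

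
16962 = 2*8481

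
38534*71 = 2735914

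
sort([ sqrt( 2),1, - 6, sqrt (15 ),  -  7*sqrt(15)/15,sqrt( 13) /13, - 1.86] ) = [ - 6, - 1.86, - 7*sqrt( 15) /15  ,  sqrt( 13 ) /13,  1, sqrt( 2), sqrt(15) ]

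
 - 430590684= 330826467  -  761417151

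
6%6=0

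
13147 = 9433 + 3714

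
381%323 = 58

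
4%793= 4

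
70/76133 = 70/76133 = 0.00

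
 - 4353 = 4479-8832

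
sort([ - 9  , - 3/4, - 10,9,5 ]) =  [-10, - 9, - 3/4,5, 9]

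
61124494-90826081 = -29701587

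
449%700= 449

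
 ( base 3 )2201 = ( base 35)23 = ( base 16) 49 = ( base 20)3d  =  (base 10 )73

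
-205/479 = - 205/479 = -0.43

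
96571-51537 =45034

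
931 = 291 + 640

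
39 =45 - 6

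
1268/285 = 4  +  128/285 = 4.45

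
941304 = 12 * 78442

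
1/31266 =1/31266  =  0.00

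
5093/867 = 5 + 758/867= 5.87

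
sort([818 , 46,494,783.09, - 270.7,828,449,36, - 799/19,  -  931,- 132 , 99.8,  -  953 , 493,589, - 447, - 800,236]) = [ - 953, - 931, -800, - 447, - 270.7, - 132, - 799/19,36, 46 , 99.8,236,449,493, 494,589,  783.09,818,828]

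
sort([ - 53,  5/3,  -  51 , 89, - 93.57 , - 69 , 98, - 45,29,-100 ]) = [-100, - 93.57, - 69, - 53, - 51, - 45, 5/3,29,89, 98 ] 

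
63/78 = 21/26 = 0.81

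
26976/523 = 51 + 303/523 = 51.58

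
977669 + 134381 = 1112050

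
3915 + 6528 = 10443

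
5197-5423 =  - 226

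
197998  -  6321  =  191677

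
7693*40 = 307720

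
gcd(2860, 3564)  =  44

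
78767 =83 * 949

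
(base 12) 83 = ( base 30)39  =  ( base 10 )99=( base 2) 1100011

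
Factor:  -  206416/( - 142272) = 2^( - 2 )*3^( - 2)*7^1 * 13^( - 1 ) * 97^1= 679/468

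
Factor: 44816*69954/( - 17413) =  - 3135058464/17413= - 2^5*3^1*11^ ( - 1)*89^1*131^1*1583^( - 1)*2801^1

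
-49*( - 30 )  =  1470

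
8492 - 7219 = 1273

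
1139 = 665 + 474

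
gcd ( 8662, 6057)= 1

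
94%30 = 4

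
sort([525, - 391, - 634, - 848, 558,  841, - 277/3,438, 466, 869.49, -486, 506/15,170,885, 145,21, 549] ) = [ - 848  , - 634, - 486, - 391, - 277/3,21, 506/15, 145,170,  438, 466,  525,549,558, 841, 869.49 , 885 ] 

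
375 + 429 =804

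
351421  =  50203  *7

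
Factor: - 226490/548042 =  - 355/859 = - 5^1 * 71^1*859^( - 1) 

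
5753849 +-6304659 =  - 550810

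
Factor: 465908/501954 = 866/933=2^1*3^( - 1)*311^( - 1)*433^1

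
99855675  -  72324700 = 27530975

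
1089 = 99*11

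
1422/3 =474 = 474.00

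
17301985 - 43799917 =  - 26497932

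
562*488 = 274256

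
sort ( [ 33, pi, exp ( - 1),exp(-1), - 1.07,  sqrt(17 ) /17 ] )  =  [ - 1.07, sqrt( 17)/17, exp( - 1 ), exp( - 1), pi,33] 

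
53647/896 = 53647/896 = 59.87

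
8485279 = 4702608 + 3782671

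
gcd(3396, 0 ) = 3396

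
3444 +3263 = 6707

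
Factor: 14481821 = 14481821^1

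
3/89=3/89 = 0.03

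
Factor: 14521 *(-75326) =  - 2^1*13^1*1117^1 * 37663^1 =- 1093808846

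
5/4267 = 5/4267 = 0.00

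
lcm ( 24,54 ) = 216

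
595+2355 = 2950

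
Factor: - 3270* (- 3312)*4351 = 47122374240 = 2^5*3^3*5^1*19^1*23^1*109^1*229^1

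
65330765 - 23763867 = 41566898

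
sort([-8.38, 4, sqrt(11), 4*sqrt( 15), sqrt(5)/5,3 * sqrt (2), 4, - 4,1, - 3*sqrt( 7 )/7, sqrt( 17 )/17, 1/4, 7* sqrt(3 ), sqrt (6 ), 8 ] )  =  [ - 8.38, - 4, - 3*sqrt( 7)/7 , sqrt(17) /17, 1/4,sqrt( 5 ) /5, 1,sqrt (6),sqrt(11), 4, 4,3* sqrt(2), 8, 7*sqrt( 3 ), 4 * sqrt( 15 ) ] 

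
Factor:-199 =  - 199^1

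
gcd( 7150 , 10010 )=1430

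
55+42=97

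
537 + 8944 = 9481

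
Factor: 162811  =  11^1*19^2*41^1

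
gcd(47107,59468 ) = 1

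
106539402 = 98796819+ 7742583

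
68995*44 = 3035780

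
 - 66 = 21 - 87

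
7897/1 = 7897= 7897.00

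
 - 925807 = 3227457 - 4153264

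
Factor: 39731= 67^1*593^1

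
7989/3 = 2663 = 2663.00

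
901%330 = 241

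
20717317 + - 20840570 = - 123253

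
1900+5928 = 7828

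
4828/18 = 2414/9 = 268.22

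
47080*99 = 4660920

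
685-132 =553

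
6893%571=41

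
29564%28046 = 1518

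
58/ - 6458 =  - 29/3229 = -  0.01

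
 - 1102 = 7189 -8291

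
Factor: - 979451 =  - 11^1*89041^1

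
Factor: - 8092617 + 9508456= 197^1 * 7187^1  =  1415839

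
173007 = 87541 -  - 85466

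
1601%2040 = 1601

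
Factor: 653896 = 2^3*81737^1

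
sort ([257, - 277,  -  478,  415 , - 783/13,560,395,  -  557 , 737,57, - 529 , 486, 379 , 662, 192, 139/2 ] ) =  [-557,-529,-478,- 277 ,-783/13,57, 139/2,192, 257,379, 395,  415, 486, 560, 662, 737]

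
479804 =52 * 9227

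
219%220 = 219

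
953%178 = 63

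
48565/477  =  101 + 388/477 = 101.81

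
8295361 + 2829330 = 11124691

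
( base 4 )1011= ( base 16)45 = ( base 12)59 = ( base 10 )69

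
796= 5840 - 5044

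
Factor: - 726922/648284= - 2^( - 1)*13^( - 2) * 379^1 = -379/338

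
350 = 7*50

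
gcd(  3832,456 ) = 8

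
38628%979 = 447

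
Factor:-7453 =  - 29^1 * 257^1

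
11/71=11/71 = 0.15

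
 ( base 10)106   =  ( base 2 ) 1101010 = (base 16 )6A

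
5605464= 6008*933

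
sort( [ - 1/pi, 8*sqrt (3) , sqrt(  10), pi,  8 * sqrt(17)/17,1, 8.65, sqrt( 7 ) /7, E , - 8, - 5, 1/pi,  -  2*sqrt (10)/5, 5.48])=[ - 8,  -  5,-2 *sqrt( 10 ) /5 , - 1/pi,1/pi,  sqrt( 7 ) /7, 1,  8 *sqrt(17)/17,E, pi,sqrt (10), 5.48, 8.65, 8 * sqrt(3)] 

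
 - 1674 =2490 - 4164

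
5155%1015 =80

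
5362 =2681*2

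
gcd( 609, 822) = 3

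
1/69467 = 1/69467 = 0.00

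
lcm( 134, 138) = 9246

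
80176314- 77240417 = 2935897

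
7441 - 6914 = 527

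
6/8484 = 1/1414=   0.00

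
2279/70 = 2279/70= 32.56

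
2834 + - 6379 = - 3545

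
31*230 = 7130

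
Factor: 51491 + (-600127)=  - 548636 = - 2^2 * 11^1*37^1*337^1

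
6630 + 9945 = 16575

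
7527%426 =285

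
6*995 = 5970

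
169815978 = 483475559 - 313659581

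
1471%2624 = 1471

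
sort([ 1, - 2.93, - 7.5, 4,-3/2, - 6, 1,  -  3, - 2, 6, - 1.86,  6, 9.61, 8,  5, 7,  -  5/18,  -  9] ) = [  -  9, - 7.5,  -  6, - 3, - 2.93, - 2, - 1.86, - 3/2, - 5/18,1,1, 4,5, 6,6, 7,8,  9.61] 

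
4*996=3984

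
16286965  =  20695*787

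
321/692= 321/692 = 0.46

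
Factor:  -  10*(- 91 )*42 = 38220 = 2^2*3^1*5^1 * 7^2*13^1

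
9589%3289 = 3011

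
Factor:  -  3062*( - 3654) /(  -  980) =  -399591/35 = - 3^2*5^( - 1)*7^(-1 )*29^1*1531^1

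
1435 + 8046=9481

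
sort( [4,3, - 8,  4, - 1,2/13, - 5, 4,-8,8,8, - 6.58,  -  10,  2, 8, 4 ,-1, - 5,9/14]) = [ - 10, - 8,-8, - 6.58, - 5, - 5, - 1,- 1,  2/13,9/14, 2,3,4, 4,  4, 4, 8,8, 8 ]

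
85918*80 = 6873440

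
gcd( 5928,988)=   988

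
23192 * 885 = 20524920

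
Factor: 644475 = 3^1 * 5^2 *13^1 * 661^1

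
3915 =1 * 3915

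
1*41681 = 41681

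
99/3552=33/1184 = 0.03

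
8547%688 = 291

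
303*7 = 2121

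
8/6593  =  8/6593 = 0.00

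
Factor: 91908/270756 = 37/109 = 37^1 *109^( - 1)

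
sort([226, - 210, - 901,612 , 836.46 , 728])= [ - 901, - 210, 226, 612, 728, 836.46]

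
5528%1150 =928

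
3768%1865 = 38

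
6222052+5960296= 12182348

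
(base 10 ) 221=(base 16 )DD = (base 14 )11b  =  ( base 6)1005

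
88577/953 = 92+901/953=92.95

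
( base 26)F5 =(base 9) 478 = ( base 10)395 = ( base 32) cb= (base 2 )110001011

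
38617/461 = 83 + 354/461 = 83.77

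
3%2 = 1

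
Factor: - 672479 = -67^1 * 10037^1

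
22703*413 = 9376339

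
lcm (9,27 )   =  27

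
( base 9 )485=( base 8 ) 621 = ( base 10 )401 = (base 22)I5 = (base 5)3101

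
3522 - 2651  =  871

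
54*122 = 6588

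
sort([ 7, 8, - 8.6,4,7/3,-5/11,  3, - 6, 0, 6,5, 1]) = [ - 8.6, - 6,-5/11,0, 1, 7/3, 3, 4, 5, 6, 7 , 8]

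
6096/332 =18 + 30/83 = 18.36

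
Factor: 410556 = 2^2*3^1*34213^1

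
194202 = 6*32367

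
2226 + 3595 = 5821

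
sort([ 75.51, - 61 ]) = [ - 61,  75.51 ] 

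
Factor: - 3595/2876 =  - 2^( -2)*5^1 = - 5/4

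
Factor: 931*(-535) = -5^1*7^2*  19^1*107^1 = - 498085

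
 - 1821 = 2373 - 4194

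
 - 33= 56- 89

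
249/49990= 249/49990 = 0.00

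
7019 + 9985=17004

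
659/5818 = 659/5818 = 0.11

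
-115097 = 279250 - 394347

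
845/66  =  12 + 53/66 = 12.80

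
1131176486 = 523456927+607719559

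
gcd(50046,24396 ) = 114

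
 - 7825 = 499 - 8324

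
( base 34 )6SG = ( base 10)7904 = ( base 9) 11752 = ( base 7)32021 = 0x1ee0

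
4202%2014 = 174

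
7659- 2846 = 4813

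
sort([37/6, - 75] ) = [ - 75, 37/6] 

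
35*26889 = 941115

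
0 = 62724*0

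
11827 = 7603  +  4224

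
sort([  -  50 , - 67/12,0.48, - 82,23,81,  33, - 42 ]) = [ - 82, - 50, - 42, - 67/12, 0.48  ,  23 , 33, 81] 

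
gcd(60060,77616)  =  924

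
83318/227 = 83318/227 = 367.04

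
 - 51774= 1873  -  53647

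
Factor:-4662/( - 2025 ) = 2^1*3^(-2)*5^( - 2) * 7^1*37^1=518/225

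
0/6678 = 0 = 0.00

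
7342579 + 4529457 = 11872036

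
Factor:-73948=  - 2^2*7^1*19^1*139^1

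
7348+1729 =9077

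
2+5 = 7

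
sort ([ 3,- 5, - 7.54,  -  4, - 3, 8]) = [ - 7.54 , - 5, - 4, - 3, 3,8 ]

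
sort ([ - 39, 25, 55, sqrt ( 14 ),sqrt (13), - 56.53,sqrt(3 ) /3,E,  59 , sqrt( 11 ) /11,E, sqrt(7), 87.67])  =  [ - 56.53, - 39, sqrt(11 ) /11,sqrt(3 ) /3,sqrt(7 ),E, E,sqrt(13 ),sqrt( 14), 25, 55, 59, 87.67]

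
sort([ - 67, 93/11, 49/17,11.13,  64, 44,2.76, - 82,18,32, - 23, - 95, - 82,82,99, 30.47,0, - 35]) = [ - 95, - 82, - 82, - 67, - 35, - 23,0,2.76, 49/17,93/11, 11.13,  18,30.47,  32,  44,64,82, 99 ]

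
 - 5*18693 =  - 93465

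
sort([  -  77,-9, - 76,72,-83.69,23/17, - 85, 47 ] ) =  [ - 85 ,  -  83.69, - 77, - 76, - 9, 23/17, 47,72 ]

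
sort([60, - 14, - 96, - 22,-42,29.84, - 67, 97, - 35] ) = [-96, - 67, - 42,-35,  -  22, - 14, 29.84, 60, 97]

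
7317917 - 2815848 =4502069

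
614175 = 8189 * 75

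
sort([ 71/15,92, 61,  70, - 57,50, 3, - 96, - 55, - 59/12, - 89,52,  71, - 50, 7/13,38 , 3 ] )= [ - 96, -89 ,  -  57, - 55 ,  -  50, - 59/12,7/13 , 3 , 3 , 71/15,38,50, 52, 61,  70, 71, 92 ]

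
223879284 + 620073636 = 843952920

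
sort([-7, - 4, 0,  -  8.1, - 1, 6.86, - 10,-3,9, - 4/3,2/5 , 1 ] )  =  [ - 10, - 8.1,-7,-4, - 3, - 4/3, - 1, 0, 2/5, 1, 6.86,9]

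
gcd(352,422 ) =2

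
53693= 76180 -22487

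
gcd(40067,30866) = 1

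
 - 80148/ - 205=390 + 198/205 = 390.97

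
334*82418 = 27527612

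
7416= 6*1236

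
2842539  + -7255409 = -4412870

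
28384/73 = 28384/73 =388.82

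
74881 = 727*103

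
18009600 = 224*80400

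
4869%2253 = 363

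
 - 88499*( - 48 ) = 4247952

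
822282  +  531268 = 1353550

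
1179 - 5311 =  -4132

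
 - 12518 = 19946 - 32464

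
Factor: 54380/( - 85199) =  - 2^2*5^1*2719^1*85199^( - 1) 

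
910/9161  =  910/9161 = 0.10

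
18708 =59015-40307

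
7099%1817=1648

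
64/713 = 64/713 = 0.09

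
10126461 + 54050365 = 64176826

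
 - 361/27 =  - 14 + 17/27 = - 13.37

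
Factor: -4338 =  - 2^1*3^2*241^1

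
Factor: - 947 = - 947^1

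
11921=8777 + 3144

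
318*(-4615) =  - 1467570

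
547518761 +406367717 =953886478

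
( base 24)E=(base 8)16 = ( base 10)14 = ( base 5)24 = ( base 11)13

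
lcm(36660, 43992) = 219960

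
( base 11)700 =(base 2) 1101001111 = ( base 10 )847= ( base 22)1GB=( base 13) 502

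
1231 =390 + 841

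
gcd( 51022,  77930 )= 2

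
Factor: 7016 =2^3 * 877^1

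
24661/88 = 280+21/88 = 280.24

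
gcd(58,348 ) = 58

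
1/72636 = 1/72636 = 0.00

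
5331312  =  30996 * 172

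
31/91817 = 31/91817 = 0.00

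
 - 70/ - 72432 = 35/36216 = 0.00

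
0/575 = 0 = 0.00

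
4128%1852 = 424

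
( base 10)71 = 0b1000111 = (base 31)29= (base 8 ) 107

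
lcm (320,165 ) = 10560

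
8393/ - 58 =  -8393/58 = - 144.71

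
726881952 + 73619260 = 800501212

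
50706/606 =83 + 68/101 = 83.67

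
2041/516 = 3  +  493/516 =3.96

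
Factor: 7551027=3^2*11^1*89^1*857^1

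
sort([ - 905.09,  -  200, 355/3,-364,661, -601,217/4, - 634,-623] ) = [ - 905.09, - 634,-623,  -  601, - 364, - 200,217/4,355/3, 661 ]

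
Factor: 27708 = 2^2* 3^1*2309^1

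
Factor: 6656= 2^9*13^1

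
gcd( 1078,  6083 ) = 77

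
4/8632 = 1/2158 = 0.00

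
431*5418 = 2335158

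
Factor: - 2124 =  - 2^2*3^2  *59^1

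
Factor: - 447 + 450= 3 = 3^1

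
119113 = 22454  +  96659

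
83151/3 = 27717 = 27717.00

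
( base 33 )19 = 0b101010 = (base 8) 52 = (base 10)42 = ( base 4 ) 222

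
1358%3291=1358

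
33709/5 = 33709/5 = 6741.80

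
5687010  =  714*7965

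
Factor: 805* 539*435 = 188744325= 3^1*5^2*7^3*11^1*23^1*29^1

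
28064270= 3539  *7930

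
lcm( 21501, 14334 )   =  43002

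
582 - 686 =- 104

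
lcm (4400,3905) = 312400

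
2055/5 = 411= 411.00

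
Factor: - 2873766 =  - 2^1*3^1*7^1*53^1*1291^1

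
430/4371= 430/4371 = 0.10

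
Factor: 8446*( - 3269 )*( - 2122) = 58588364828 = 2^2*7^1*41^1*103^1*467^1*1061^1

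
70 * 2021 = 141470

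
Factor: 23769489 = 3^1*367^1*21589^1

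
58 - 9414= - 9356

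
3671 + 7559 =11230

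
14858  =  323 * 46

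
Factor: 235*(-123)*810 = -23413050 = -2^1*3^5*5^2*41^1 * 47^1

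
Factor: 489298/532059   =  2^1*3^( - 1)*11^ ( - 1 )*23^( - 1)*349^1=698/759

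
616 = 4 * 154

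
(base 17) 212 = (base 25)NM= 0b1001010101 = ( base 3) 211010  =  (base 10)597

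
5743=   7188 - 1445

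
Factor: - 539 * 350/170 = -5^1*7^3*11^1*17^ ( - 1) =- 18865/17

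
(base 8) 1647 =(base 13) 56C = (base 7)2504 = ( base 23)1hf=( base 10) 935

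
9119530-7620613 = 1498917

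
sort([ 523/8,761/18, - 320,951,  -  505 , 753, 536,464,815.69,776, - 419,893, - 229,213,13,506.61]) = [-505, - 419,-320, - 229,13, 761/18, 523/8,213,464, 506.61, 536, 753,776,815.69, 893, 951 ]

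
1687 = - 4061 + 5748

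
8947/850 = 8947/850 = 10.53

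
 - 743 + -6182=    - 6925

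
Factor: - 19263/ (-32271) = 31^ ( - 1 )*347^( - 1 ) * 6421^1 = 6421/10757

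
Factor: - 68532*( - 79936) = 5478173952= 2^8*3^1*1249^1*5711^1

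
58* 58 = 3364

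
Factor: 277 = 277^1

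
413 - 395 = 18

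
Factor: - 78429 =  - 3^1*13^1*2011^1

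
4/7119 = 4/7119 = 0.00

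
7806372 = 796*9807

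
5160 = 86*60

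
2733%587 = 385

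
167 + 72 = 239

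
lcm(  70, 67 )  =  4690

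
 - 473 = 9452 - 9925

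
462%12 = 6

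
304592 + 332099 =636691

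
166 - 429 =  - 263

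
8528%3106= 2316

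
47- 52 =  - 5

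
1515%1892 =1515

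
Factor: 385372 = 2^2*13^1*7411^1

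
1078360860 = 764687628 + 313673232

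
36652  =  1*36652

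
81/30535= 81/30535 = 0.00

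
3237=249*13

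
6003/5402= 6003/5402 = 1.11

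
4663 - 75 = 4588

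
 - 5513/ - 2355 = 5513/2355 =2.34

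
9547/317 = 9547/317 = 30.12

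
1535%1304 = 231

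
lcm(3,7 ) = 21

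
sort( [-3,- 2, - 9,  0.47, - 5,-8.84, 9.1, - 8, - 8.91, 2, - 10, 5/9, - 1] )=[ -10, - 9,-8.91, - 8.84,-8 ,-5,  -  3, - 2, -1,  0.47, 5/9, 2, 9.1 ]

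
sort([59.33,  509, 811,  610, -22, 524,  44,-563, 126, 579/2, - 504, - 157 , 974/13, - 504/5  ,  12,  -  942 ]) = [-942, - 563, - 504, - 157, - 504/5, - 22,12, 44,59.33, 974/13, 126 , 579/2, 509, 524, 610, 811 ] 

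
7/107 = 7/107=0.07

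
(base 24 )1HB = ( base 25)1ek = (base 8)1743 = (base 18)315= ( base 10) 995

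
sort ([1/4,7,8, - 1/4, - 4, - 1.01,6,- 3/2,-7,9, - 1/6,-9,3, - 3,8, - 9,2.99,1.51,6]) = [ - 9 , - 9, - 7,-4, - 3, - 3/2, - 1.01, - 1/4 , - 1/6,1/4, 1.51,2.99,  3 , 6,6,  7,  8,8,9 ] 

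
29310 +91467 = 120777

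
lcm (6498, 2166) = 6498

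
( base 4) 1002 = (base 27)2C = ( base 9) 73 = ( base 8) 102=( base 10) 66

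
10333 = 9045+1288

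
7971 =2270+5701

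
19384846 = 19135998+248848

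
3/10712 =3/10712 = 0.00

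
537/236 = 2 + 65/236 =2.28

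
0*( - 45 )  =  0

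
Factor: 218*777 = 2^1*3^1 * 7^1* 37^1*109^1 = 169386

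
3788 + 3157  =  6945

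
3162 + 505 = 3667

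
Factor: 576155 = 5^1 * 139^1*829^1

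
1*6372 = 6372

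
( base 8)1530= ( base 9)1151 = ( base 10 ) 856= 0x358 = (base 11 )709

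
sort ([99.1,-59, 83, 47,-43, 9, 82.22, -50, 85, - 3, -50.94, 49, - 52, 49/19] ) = [ - 59, - 52, - 50.94, -50, -43,-3, 49/19, 9,  47, 49, 82.22,83, 85,99.1] 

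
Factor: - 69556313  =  -107^1*650059^1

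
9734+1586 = 11320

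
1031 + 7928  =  8959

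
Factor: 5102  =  2^1*2551^1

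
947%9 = 2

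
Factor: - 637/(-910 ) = 7/10 = 2^( - 1)*5^( - 1 )*7^1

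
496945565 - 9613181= 487332384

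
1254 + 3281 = 4535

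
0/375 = 0 = 0.00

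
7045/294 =23 + 283/294  =  23.96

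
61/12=61/12 = 5.08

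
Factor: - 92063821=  - 92063821^1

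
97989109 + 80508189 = 178497298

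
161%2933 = 161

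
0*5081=0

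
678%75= 3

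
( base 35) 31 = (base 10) 106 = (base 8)152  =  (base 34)34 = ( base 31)3d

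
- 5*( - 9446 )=47230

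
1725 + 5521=7246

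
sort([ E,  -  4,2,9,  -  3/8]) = [ -4, - 3/8,2,E,9] 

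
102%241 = 102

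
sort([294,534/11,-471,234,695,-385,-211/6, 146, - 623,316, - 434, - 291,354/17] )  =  [  -  623, - 471,-434, -385, - 291, - 211/6,354/17,534/11, 146,234,294, 316,695] 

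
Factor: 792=2^3*3^2 *11^1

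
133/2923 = 133/2923 = 0.05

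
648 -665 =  - 17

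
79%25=4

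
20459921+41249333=61709254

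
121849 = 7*17407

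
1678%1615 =63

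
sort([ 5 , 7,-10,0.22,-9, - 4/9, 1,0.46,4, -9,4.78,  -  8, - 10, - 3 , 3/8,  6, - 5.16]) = [  -  10, - 10, - 9, - 9, - 8,- 5.16, -3,-4/9, 0.22,3/8,  0.46, 1, 4,4.78,  5,6, 7 ]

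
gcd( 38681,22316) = 1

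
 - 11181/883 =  - 13+298/883 = - 12.66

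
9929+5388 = 15317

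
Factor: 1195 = 5^1*239^1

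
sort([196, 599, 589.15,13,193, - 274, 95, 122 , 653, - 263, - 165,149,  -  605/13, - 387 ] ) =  [ - 387, - 274, - 263, - 165,-605/13,13, 95 , 122, 149, 193, 196, 589.15, 599, 653]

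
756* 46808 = 35386848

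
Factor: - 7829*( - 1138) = 2^1*569^1*7829^1 = 8909402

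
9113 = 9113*1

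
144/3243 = 48/1081=0.04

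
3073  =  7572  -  4499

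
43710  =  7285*6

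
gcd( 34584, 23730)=6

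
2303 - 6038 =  - 3735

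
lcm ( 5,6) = 30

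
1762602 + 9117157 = 10879759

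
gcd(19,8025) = 1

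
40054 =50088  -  10034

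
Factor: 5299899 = 3^1*11^1*160603^1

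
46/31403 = 46/31403 = 0.00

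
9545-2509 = 7036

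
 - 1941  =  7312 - 9253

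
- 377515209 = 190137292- 567652501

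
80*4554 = 364320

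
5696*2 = 11392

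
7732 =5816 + 1916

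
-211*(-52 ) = 10972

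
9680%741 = 47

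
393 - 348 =45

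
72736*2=145472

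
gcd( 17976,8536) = 8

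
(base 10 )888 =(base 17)314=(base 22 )1i8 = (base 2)1101111000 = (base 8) 1570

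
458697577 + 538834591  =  997532168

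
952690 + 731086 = 1683776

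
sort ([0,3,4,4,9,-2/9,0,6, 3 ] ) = [ - 2/9 , 0, 0,3, 3,4,4,6,9]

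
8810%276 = 254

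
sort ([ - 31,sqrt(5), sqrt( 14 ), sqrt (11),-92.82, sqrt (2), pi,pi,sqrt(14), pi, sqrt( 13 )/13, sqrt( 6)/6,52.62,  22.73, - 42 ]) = [ - 92.82,-42,-31, sqrt( 13) /13, sqrt ( 6 )/6, sqrt( 2 ), sqrt( 5 ), pi, pi,pi, sqrt (11 ), sqrt( 14),sqrt(14)  ,  22.73,52.62] 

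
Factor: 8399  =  37^1*227^1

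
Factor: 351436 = 2^2*103^1 * 853^1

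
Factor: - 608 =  - 2^5*19^1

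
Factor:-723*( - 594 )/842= 3^4*11^1*241^1*421^(-1) = 214731/421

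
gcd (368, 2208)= 368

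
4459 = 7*637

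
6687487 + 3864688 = 10552175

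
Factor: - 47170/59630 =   -  53^1 * 67^(-1) = -  53/67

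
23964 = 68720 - 44756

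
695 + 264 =959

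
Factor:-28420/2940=-29/3 = - 3^( - 1) * 29^1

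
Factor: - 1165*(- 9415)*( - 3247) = - 35614638325  =  - 5^2*7^1 * 17^1*191^1*233^1 *269^1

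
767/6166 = 767/6166 = 0.12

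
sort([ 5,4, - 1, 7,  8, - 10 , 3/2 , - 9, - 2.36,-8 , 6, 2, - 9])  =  [ - 10,-9, - 9, - 8,-2.36, - 1,  3/2, 2,4, 5, 6,7,8 ]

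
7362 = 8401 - 1039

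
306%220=86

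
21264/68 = 5316/17 = 312.71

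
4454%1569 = 1316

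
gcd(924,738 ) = 6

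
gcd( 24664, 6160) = 8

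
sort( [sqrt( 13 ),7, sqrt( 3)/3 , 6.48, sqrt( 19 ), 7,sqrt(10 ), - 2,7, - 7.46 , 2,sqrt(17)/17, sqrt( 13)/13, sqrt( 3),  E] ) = [-7.46,- 2, sqrt( 17) /17,sqrt( 13)/13,sqrt(3)/3 , sqrt( 3),2, E, sqrt( 10),sqrt ( 13),sqrt( 19),6.48,  7,7,  7 ]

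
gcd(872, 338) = 2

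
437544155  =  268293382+169250773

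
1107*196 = 216972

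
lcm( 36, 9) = 36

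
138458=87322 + 51136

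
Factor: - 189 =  - 3^3*7^1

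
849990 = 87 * 9770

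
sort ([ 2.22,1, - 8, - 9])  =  [ - 9,  -  8,1,2.22] 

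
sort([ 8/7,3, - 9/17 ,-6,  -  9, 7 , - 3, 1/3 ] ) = [-9, - 6,  -  3, - 9/17, 1/3,8/7,3,  7]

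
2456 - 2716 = -260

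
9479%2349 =83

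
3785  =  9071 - 5286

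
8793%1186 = 491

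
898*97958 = 87966284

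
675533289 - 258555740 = 416977549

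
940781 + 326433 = 1267214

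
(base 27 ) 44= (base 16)70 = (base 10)112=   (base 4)1300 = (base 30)3m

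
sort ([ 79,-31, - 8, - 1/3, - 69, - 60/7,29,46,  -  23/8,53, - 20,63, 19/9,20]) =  [ - 69, - 31, - 20, - 60/7, - 8,- 23/8,  -  1/3, 19/9,20,  29,46,  53, 63, 79]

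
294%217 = 77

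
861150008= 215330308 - - 645819700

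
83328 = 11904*7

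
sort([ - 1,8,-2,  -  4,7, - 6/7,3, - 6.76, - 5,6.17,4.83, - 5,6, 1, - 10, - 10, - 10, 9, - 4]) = [ - 10,- 10, - 10, - 6.76 , - 5, - 5,-4,-4 , - 2,  -  1,  -  6/7,1,3,4.83,6, 6.17,7,8,9]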